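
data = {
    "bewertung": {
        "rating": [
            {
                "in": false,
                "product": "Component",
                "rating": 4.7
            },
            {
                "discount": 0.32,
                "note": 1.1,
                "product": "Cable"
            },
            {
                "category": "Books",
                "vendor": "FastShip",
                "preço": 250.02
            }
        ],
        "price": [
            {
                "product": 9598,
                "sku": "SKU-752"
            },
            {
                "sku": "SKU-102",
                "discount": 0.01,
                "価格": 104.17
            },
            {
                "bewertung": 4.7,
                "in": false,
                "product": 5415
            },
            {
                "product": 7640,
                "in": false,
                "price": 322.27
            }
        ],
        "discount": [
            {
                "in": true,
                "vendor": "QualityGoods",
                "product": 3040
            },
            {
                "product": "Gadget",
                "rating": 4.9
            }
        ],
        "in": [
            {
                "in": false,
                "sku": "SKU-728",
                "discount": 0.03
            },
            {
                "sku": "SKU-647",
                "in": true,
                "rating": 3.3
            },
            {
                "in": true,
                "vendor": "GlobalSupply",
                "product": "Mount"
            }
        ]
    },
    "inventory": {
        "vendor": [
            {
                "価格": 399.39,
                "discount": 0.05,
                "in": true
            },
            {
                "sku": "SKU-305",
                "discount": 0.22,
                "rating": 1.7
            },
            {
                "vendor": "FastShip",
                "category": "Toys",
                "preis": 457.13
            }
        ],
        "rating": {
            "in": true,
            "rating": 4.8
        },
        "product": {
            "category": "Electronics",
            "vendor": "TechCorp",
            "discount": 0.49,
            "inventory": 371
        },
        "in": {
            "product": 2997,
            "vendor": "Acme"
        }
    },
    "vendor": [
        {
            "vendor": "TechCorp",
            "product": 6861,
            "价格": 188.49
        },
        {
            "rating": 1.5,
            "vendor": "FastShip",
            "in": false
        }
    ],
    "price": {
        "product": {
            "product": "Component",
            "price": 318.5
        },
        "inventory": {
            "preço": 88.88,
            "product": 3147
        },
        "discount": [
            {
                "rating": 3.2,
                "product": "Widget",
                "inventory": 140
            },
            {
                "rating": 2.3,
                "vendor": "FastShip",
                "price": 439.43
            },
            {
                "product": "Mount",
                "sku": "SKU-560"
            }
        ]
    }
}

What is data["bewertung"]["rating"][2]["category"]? "Books"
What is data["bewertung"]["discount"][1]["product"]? "Gadget"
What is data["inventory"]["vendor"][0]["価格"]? 399.39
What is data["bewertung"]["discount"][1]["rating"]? 4.9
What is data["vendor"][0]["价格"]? 188.49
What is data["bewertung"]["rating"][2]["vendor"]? "FastShip"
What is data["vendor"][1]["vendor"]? "FastShip"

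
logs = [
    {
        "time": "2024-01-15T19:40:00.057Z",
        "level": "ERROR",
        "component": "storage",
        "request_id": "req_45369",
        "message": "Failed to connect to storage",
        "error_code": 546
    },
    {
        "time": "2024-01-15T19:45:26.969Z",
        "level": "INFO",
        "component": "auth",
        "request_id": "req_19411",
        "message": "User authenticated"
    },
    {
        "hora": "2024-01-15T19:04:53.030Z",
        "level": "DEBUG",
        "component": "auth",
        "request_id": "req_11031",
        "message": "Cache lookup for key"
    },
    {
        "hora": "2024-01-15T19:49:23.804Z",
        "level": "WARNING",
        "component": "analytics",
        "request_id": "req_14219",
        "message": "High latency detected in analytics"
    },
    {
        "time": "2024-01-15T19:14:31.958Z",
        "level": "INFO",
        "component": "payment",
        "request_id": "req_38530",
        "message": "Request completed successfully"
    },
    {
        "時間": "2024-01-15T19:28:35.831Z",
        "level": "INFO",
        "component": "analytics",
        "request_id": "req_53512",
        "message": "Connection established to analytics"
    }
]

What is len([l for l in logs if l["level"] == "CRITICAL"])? 0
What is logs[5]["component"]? "analytics"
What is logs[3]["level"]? "WARNING"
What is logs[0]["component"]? "storage"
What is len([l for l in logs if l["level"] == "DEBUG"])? 1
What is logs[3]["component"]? "analytics"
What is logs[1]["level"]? "INFO"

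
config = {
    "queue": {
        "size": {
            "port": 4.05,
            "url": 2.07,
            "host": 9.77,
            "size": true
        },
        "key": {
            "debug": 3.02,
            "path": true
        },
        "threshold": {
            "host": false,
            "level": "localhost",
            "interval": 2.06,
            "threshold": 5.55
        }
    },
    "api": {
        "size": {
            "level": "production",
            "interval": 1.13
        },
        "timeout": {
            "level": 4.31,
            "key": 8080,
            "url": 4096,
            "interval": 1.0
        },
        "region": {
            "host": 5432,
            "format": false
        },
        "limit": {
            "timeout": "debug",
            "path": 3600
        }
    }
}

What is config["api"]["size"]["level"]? "production"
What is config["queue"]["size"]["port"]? 4.05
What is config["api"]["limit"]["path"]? 3600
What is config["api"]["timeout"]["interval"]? 1.0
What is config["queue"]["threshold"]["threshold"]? 5.55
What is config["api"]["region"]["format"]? False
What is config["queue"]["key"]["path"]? True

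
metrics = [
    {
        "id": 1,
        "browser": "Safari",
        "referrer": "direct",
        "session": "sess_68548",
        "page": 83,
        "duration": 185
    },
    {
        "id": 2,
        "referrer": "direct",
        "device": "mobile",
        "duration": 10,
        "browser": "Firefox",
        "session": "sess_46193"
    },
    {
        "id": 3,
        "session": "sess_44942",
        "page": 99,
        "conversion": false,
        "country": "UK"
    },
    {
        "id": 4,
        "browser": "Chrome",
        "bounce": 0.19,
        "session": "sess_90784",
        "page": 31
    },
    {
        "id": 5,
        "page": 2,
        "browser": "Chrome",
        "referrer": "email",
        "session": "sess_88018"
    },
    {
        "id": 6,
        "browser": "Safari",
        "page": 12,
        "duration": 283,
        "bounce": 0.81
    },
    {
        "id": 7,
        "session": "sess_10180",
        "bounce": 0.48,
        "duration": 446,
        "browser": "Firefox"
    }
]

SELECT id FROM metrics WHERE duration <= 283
[1, 2, 6]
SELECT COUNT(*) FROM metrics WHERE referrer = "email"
1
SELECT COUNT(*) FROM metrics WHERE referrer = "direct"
2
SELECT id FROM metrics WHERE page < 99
[1, 4, 5, 6]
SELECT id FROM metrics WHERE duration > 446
[]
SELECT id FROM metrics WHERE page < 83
[4, 5, 6]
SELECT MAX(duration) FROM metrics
446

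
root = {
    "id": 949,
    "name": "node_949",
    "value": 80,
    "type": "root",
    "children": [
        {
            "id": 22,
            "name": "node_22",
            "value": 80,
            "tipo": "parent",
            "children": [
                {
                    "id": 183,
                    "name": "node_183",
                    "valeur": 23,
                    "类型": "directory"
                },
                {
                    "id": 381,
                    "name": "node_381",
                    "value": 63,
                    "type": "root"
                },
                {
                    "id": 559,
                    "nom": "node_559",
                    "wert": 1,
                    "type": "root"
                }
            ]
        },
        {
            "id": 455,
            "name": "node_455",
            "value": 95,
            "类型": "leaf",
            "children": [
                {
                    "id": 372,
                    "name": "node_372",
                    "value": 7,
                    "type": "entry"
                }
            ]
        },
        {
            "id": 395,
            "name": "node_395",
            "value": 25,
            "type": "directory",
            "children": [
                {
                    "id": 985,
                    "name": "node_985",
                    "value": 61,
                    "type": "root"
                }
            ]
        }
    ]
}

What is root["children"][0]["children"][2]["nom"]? "node_559"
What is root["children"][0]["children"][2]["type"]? "root"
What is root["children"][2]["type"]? "directory"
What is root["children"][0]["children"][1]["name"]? "node_381"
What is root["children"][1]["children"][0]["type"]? "entry"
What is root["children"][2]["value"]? 25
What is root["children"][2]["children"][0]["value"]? 61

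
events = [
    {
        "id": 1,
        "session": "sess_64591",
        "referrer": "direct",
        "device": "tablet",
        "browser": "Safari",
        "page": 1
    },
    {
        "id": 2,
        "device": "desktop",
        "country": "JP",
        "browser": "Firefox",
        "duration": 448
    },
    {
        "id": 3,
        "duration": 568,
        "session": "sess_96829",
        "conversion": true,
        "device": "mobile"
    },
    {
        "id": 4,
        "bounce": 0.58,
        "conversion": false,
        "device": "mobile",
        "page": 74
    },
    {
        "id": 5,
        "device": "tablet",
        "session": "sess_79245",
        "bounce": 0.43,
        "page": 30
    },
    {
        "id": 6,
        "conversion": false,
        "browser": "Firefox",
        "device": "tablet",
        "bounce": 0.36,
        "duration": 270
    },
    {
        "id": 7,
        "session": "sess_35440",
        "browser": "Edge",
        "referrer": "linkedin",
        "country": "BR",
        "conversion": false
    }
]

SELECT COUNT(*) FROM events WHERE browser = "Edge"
1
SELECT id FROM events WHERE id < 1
[]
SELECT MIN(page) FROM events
1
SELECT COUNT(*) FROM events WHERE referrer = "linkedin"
1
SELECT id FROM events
[1, 2, 3, 4, 5, 6, 7]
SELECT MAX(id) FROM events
7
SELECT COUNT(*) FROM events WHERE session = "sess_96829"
1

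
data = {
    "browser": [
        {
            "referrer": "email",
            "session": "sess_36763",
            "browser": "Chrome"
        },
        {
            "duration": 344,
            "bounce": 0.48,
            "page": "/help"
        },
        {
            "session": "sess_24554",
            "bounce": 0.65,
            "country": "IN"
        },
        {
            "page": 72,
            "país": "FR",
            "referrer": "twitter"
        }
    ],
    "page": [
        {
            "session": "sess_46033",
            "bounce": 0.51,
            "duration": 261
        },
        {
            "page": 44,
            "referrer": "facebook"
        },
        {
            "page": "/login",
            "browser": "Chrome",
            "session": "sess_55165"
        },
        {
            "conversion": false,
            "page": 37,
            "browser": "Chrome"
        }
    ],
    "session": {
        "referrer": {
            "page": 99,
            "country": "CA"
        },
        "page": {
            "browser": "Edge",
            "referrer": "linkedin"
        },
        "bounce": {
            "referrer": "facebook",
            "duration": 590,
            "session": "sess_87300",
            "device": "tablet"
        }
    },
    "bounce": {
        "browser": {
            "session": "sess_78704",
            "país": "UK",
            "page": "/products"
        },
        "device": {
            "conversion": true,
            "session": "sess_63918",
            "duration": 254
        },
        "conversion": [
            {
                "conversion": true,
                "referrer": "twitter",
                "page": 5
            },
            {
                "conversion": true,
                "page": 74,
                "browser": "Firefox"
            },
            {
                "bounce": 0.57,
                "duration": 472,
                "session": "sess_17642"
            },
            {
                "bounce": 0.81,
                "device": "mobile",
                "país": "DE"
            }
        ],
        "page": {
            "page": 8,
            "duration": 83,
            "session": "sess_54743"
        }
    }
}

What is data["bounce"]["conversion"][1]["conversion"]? True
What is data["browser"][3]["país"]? "FR"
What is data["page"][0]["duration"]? 261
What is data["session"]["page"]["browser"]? "Edge"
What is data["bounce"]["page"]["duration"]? 83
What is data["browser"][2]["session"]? "sess_24554"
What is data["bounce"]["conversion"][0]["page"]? 5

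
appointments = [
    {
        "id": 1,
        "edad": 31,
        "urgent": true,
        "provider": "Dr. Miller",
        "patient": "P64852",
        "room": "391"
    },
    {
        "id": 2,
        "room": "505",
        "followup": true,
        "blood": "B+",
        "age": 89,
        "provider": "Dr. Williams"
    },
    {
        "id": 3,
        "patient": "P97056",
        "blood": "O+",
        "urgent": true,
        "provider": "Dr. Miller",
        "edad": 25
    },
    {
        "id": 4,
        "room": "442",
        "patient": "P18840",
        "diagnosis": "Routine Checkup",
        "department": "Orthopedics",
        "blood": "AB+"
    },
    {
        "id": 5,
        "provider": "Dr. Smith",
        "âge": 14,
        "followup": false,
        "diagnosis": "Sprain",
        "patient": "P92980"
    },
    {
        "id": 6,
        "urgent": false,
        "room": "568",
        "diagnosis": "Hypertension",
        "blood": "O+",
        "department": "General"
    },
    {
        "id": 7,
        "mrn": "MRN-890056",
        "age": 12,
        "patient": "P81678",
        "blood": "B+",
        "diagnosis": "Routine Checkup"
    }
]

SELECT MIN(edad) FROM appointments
25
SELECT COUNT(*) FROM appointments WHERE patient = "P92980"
1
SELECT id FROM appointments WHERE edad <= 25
[3]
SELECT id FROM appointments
[1, 2, 3, 4, 5, 6, 7]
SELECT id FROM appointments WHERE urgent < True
[6]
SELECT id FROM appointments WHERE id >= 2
[2, 3, 4, 5, 6, 7]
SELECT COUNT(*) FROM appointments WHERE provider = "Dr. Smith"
1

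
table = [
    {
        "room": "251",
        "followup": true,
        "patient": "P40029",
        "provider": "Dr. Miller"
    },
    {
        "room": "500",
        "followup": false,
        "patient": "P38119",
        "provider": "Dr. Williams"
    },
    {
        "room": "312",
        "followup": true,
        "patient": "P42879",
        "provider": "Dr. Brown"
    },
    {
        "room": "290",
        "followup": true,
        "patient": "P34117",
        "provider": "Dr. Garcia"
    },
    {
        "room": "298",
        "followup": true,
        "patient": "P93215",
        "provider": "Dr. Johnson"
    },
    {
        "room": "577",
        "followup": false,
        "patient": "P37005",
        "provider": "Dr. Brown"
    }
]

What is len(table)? 6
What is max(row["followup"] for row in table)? True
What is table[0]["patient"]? "P40029"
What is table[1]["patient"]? "P38119"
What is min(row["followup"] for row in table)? False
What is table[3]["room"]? "290"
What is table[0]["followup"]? True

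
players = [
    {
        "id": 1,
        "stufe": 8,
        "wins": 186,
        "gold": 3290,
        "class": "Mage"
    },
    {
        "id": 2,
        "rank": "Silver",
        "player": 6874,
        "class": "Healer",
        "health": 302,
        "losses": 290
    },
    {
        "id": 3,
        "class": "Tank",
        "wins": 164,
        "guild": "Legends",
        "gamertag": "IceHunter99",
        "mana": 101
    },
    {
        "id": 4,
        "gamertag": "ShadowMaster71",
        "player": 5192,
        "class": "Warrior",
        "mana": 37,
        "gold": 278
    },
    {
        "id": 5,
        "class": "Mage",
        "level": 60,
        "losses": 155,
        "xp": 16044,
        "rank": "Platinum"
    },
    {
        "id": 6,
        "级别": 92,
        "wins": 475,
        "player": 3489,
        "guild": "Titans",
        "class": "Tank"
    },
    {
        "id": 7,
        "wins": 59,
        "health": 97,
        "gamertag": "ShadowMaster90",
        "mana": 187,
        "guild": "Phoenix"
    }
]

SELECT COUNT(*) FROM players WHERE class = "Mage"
2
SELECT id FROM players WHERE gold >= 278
[1, 4]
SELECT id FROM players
[1, 2, 3, 4, 5, 6, 7]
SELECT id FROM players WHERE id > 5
[6, 7]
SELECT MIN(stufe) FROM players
8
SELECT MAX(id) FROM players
7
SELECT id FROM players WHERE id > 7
[]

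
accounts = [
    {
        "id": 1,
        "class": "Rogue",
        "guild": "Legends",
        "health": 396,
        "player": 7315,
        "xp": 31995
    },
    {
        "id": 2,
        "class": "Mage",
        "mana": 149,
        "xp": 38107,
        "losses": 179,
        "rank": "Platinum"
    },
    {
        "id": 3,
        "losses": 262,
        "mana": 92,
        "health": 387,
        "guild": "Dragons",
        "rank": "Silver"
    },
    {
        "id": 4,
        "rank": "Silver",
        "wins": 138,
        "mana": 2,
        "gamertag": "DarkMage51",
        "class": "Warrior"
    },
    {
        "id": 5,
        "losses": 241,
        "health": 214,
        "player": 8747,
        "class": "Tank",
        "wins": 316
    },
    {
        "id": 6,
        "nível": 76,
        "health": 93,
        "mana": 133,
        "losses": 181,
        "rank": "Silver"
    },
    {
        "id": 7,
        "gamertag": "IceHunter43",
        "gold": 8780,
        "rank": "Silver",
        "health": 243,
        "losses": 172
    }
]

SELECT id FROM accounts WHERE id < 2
[1]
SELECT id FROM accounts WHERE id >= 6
[6, 7]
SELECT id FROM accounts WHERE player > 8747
[]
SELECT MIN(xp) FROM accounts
31995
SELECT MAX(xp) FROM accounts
38107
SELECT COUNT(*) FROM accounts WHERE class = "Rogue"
1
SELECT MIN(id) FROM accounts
1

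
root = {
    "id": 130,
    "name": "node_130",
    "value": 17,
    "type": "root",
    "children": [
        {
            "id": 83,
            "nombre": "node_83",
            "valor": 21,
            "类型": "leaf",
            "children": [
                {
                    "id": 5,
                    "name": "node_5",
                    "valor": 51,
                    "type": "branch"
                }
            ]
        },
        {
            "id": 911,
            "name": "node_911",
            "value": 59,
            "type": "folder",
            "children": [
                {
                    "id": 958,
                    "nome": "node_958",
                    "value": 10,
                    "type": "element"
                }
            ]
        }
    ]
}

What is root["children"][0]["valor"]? 21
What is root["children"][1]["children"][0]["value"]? 10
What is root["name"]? "node_130"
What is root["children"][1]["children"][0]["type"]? "element"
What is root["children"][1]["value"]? 59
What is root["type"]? "root"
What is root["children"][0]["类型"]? "leaf"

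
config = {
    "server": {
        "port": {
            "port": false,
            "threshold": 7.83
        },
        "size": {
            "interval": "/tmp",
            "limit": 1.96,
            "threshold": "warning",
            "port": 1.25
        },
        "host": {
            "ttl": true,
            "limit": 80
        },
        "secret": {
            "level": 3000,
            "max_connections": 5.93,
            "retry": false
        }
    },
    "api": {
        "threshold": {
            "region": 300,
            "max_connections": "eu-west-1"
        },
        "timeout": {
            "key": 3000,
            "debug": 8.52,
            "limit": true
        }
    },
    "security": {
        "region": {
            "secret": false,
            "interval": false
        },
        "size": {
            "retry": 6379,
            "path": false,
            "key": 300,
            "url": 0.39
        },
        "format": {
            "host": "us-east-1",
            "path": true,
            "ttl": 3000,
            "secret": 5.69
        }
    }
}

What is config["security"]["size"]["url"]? 0.39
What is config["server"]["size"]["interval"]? "/tmp"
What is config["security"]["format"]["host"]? "us-east-1"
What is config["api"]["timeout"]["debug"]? 8.52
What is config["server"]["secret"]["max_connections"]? 5.93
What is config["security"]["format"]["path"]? True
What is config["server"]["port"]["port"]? False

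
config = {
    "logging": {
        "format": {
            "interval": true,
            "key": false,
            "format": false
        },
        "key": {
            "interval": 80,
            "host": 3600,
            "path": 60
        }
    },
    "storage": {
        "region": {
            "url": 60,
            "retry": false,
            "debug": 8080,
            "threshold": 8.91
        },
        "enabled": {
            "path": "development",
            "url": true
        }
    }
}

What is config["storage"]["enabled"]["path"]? "development"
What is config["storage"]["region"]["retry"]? False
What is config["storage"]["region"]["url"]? 60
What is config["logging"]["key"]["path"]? 60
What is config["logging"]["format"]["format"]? False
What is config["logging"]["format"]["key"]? False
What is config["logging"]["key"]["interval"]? 80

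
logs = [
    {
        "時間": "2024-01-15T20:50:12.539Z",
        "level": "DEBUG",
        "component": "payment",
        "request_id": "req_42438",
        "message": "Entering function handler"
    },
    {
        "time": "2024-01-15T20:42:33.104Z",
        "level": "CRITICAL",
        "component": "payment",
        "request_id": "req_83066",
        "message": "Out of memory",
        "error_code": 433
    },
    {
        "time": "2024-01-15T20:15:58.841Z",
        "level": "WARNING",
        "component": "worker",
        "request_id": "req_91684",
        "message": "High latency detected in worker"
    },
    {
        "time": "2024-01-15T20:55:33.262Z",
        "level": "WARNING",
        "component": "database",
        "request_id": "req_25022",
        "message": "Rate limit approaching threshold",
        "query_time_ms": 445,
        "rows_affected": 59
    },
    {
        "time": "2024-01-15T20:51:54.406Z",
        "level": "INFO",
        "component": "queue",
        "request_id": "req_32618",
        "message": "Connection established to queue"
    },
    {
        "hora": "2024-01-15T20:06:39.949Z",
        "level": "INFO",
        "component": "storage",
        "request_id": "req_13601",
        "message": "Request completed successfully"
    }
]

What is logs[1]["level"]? "CRITICAL"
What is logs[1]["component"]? "payment"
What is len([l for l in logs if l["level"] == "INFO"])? 2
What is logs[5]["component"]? "storage"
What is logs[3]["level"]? "WARNING"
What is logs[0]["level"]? "DEBUG"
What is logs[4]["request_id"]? "req_32618"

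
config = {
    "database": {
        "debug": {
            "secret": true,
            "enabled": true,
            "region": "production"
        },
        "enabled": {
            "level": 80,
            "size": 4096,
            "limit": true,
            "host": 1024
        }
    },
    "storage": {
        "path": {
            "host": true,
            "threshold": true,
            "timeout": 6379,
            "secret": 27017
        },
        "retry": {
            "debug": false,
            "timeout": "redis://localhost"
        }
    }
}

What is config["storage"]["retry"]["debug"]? False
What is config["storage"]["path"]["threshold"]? True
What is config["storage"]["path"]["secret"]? 27017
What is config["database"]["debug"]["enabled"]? True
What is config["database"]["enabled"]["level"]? 80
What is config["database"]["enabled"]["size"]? 4096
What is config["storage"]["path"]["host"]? True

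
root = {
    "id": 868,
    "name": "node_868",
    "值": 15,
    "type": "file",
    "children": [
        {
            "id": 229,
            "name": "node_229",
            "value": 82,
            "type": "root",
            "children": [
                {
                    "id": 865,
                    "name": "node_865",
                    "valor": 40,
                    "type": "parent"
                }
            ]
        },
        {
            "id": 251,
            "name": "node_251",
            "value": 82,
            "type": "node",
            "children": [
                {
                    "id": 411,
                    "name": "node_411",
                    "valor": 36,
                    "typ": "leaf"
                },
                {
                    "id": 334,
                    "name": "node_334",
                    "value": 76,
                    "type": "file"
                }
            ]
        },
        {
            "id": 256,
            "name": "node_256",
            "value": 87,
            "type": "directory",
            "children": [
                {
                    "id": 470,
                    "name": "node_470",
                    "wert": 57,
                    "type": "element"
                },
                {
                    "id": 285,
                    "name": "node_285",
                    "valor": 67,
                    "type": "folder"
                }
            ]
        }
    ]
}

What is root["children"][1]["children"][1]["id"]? 334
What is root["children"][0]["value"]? 82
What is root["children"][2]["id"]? 256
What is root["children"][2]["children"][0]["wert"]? 57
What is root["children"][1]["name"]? "node_251"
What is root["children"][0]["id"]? 229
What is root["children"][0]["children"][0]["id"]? 865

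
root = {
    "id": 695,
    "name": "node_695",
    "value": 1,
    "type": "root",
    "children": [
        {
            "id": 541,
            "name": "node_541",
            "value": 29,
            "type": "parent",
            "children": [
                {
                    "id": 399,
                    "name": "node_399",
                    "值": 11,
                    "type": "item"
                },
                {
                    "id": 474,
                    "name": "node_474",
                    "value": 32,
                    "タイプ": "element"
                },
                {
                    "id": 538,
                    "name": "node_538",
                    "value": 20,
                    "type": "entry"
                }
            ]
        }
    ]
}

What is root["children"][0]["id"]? 541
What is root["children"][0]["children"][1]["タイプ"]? "element"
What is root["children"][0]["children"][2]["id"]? 538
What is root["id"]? 695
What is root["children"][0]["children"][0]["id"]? 399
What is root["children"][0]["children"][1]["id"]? 474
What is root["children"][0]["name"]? "node_541"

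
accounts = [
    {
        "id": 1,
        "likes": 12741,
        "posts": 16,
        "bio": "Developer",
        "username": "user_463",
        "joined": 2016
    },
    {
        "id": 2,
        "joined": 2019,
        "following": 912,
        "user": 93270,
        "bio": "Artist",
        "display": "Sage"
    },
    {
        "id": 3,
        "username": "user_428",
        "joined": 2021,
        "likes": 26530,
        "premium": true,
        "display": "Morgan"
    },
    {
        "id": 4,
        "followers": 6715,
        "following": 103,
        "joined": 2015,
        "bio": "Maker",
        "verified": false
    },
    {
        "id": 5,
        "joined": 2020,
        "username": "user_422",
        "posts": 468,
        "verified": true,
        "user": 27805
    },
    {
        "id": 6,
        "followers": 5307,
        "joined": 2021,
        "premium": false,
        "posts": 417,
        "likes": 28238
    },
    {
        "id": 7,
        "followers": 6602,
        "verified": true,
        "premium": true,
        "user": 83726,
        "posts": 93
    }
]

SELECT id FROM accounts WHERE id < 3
[1, 2]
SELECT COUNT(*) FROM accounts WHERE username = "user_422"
1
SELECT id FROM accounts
[1, 2, 3, 4, 5, 6, 7]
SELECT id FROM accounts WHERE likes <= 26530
[1, 3]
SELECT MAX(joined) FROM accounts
2021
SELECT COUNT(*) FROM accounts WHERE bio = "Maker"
1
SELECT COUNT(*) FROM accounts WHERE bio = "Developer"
1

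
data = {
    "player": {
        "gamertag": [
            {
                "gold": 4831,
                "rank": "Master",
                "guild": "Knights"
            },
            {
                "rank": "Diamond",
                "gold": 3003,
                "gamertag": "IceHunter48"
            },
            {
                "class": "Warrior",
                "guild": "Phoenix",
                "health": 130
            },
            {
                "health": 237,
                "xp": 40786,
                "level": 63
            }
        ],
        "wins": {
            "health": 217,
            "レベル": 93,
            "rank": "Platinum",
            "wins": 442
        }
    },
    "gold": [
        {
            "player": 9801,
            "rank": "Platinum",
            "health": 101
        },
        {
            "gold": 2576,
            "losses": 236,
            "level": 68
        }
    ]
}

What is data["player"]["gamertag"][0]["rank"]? "Master"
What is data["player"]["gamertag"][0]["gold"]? 4831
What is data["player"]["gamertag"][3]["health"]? 237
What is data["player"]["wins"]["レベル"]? 93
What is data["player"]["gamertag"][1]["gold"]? 3003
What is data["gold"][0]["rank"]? "Platinum"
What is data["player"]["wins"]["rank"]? "Platinum"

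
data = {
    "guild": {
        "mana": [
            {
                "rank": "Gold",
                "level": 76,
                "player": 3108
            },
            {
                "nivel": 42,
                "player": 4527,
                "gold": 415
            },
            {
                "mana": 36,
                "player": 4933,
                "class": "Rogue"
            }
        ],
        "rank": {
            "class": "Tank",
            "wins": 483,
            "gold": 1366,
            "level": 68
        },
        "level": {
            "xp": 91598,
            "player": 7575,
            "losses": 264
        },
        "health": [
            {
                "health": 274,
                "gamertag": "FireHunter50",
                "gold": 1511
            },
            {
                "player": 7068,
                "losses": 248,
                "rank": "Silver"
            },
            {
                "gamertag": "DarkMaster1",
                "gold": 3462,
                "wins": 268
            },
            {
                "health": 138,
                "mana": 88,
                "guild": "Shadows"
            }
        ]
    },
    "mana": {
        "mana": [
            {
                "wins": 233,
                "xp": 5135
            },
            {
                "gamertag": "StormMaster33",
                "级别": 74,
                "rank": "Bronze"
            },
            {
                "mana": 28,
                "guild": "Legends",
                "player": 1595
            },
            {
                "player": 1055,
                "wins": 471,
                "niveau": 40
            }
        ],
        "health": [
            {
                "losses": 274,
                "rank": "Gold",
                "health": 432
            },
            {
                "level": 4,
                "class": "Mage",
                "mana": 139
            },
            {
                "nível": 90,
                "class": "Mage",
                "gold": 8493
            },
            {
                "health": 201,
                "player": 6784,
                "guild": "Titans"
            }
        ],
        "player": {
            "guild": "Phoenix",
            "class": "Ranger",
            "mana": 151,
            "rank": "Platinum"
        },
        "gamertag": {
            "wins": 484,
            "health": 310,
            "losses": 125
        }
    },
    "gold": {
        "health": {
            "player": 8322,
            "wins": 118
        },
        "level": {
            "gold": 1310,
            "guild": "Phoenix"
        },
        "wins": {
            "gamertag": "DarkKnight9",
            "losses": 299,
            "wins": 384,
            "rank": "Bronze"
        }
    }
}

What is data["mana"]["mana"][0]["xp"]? 5135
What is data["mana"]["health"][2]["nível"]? 90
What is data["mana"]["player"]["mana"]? 151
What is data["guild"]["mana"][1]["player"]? 4527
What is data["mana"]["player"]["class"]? "Ranger"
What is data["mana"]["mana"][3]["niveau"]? 40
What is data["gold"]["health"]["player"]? 8322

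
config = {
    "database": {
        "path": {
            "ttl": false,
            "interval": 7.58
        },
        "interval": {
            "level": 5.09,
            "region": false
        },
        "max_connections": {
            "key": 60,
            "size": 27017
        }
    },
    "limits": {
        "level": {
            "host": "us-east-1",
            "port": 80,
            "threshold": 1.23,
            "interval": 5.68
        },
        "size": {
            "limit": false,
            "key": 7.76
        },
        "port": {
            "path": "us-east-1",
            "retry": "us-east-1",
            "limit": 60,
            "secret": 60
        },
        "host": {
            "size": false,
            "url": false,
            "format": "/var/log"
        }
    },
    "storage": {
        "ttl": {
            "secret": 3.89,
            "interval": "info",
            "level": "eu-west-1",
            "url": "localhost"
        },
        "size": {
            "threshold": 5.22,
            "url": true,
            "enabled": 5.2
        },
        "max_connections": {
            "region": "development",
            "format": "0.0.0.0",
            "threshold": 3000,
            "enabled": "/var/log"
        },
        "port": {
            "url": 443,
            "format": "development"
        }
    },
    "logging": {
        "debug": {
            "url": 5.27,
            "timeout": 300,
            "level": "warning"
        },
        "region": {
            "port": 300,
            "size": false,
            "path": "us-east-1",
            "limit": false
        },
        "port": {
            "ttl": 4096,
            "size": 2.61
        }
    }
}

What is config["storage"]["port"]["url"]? 443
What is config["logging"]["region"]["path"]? "us-east-1"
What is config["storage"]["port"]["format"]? "development"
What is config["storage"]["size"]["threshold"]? 5.22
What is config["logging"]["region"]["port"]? 300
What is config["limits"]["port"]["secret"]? 60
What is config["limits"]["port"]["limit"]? 60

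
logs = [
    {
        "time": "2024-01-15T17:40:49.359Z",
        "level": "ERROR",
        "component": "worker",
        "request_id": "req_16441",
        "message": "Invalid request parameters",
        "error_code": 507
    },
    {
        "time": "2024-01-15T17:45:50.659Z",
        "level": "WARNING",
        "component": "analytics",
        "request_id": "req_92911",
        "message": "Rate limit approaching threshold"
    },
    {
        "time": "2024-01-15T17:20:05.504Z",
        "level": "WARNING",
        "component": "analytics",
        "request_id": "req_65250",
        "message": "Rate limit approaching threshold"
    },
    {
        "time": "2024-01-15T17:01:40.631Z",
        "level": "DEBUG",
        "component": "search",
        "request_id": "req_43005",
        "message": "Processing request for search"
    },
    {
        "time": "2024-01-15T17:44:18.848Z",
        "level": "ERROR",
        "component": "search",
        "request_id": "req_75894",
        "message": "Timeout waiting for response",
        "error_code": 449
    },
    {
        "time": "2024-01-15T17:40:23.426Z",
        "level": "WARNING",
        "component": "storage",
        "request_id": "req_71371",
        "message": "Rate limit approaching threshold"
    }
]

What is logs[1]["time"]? "2024-01-15T17:45:50.659Z"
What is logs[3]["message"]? "Processing request for search"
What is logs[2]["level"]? "WARNING"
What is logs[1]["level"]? "WARNING"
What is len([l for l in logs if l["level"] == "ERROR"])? 2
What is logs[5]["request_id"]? "req_71371"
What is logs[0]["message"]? "Invalid request parameters"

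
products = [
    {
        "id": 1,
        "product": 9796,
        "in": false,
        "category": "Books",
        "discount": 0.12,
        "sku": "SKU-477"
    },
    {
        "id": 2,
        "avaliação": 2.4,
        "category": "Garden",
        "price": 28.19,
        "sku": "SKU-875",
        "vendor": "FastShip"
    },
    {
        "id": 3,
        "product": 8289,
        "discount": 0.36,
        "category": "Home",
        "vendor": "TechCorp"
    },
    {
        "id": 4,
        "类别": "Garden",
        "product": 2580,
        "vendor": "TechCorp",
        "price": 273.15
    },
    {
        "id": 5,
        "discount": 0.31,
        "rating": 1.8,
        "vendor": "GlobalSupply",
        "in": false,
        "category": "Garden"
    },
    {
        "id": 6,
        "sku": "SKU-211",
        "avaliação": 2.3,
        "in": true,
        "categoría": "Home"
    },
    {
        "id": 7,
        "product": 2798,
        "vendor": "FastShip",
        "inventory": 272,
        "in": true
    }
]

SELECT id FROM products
[1, 2, 3, 4, 5, 6, 7]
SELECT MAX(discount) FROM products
0.36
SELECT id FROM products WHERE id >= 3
[3, 4, 5, 6, 7]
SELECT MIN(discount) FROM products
0.12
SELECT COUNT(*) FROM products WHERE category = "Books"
1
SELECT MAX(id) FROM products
7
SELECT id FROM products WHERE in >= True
[6, 7]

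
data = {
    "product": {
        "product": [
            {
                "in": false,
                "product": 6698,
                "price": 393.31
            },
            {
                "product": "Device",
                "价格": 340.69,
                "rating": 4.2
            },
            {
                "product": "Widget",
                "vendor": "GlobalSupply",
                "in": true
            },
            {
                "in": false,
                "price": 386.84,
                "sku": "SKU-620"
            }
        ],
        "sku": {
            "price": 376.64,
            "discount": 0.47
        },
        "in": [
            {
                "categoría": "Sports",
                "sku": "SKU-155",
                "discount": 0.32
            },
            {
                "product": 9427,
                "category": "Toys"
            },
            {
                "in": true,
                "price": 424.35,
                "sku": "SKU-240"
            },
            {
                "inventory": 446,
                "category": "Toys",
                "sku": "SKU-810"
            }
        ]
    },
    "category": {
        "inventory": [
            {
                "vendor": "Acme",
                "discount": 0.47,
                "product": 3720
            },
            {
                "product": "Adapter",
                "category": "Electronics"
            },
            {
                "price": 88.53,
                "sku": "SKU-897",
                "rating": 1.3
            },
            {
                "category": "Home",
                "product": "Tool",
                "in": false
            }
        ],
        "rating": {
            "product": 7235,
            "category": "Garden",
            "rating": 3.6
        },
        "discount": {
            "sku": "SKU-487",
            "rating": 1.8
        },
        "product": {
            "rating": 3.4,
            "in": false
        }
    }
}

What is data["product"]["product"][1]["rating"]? 4.2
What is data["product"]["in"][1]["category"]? "Toys"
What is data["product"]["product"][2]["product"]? "Widget"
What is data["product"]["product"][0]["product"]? 6698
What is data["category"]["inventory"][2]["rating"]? 1.3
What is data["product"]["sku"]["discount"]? 0.47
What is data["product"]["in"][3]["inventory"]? 446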